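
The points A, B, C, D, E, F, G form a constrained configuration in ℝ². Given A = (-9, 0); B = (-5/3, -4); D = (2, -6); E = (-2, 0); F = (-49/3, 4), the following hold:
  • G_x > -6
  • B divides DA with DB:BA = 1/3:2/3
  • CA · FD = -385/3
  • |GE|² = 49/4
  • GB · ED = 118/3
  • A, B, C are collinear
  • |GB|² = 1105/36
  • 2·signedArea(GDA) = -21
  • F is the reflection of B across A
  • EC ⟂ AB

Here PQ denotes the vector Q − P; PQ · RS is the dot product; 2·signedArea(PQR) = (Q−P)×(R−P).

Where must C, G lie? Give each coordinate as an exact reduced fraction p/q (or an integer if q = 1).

1. C_x = -566/157  [A, B, C are collinear ∩ EC ⟂ AB]
2. C_y = -462/157  [A, B, C are collinear ∩ EC ⟂ AB]
   → C = (-566/157, -462/157)
3. G_x = -11/2  [2·signedArea(GDA) = -21 ∩ GB · ED = 118/3]
4. G_y = 0  [2·signedArea(GDA) = -21 ∩ GB · ED = 118/3]
   → G = (-11/2, 0)

C = (-566/157, -462/157)
G = (-11/2, 0)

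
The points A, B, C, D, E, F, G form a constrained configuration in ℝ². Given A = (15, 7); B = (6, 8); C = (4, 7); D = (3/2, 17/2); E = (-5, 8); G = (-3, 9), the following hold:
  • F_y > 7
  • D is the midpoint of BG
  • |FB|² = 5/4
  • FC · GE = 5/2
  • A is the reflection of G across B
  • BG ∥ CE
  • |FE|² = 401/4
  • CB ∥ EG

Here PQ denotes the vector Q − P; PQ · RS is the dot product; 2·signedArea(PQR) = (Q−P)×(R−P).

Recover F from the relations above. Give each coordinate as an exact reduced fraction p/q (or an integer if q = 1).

1. F_x = 5  [line 2·x + 1·y + -35/2 = 0 ∩ |FB|² = 5/4]
2. F_y = 15/2  [line 2·x + 1·y + -35/2 = 0 ∩ |FB|² = 5/4]
   → F = (5, 15/2)

F = (5, 15/2)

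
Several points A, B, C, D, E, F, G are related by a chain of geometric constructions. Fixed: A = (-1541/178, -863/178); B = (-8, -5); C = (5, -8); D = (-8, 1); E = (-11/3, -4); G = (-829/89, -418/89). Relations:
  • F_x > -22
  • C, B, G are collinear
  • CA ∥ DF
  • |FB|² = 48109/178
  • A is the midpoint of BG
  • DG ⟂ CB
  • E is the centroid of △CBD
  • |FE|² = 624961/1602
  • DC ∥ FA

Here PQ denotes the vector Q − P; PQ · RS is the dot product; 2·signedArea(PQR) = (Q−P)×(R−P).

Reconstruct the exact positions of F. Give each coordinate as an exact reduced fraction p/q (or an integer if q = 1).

F = (-3855/178, 739/178)

1. F_x = -3855/178  [DC ∥ FA ∩ CA ∥ DF]
2. F_y = 739/178  [DC ∥ FA ∩ CA ∥ DF]
   → F = (-3855/178, 739/178)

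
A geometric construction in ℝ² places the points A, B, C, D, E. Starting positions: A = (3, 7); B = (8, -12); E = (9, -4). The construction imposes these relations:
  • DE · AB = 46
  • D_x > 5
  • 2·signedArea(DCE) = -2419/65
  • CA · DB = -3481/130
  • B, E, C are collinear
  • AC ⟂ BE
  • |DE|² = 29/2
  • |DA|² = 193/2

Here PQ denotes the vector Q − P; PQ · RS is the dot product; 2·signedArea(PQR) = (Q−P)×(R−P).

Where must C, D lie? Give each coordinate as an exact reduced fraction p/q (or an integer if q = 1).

C = (667/65, 396/65)
D = (11/2, -5/2)

1. C_x = 667/65  [B, E, C are collinear ∩ AC ⟂ BE]
2. C_y = 396/65  [B, E, C are collinear ∩ AC ⟂ BE]
   → C = (667/65, 396/65)
3. D_x = 11/2  [DE · AB = 46 ∩ CA · DB = -3481/130]
4. D_y = -5/2  [DE · AB = 46 ∩ CA · DB = -3481/130]
   → D = (11/2, -5/2)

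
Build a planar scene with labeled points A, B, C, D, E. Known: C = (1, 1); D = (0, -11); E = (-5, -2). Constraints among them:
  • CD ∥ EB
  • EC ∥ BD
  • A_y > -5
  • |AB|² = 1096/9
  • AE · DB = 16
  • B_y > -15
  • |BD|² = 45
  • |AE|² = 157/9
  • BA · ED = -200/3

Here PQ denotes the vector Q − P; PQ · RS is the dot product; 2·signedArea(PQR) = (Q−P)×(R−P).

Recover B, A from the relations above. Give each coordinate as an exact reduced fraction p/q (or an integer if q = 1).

A = (-4/3, -4)
B = (-6, -14)

1. B_x = -6  [EC ∥ BD ∩ CD ∥ EB]
2. B_y = -14  [EC ∥ BD ∩ CD ∥ EB]
   → B = (-6, -14)
3. A_x = -4/3  [AE · DB = 16 ∩ BA · ED = -200/3]
4. A_y = -4  [AE · DB = 16 ∩ BA · ED = -200/3]
   → A = (-4/3, -4)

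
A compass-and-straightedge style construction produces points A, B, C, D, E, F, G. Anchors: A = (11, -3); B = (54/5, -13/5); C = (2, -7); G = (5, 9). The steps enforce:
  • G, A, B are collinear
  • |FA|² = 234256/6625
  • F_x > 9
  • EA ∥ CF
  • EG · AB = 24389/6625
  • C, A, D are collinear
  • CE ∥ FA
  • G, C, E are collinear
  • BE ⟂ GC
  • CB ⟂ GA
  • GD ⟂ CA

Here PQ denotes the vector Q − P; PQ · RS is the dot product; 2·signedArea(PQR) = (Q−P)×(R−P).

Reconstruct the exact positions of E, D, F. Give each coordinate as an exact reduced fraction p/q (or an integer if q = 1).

D = (1013/97, -315/97)
E = (4102/1325, -1531/1325)
F = (13123/1325, -11719/1325)

1. E_x = 4102/1325  [G, C, E are collinear ∩ BE ⟂ GC]
2. E_y = -1531/1325  [G, C, E are collinear ∩ BE ⟂ GC]
   → E = (4102/1325, -1531/1325)
3. D_x = 1013/97  [C, A, D are collinear ∩ GD ⟂ CA]
4. D_y = -315/97  [C, A, D are collinear ∩ GD ⟂ CA]
   → D = (1013/97, -315/97)
5. F_x = 13123/1325  [CE ∥ FA ∩ EA ∥ CF]
6. F_y = -11719/1325  [CE ∥ FA ∩ EA ∥ CF]
   → F = (13123/1325, -11719/1325)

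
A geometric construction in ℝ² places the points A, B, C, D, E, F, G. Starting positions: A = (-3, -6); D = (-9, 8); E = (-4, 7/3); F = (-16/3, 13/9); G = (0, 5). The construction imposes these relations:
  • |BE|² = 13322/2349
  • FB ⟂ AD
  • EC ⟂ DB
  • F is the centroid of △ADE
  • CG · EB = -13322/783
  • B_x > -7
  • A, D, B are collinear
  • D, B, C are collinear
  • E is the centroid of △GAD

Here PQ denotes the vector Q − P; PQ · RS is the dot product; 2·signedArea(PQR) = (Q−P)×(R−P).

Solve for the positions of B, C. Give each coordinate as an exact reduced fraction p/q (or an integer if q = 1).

1. B_x = -527/87  [A, D, B are collinear ∩ FB ⟂ AD]
2. B_y = 296/261  [A, D, B are collinear ∩ FB ⟂ AD]
   → B = (-527/87, 296/261)
3. C_x = -179/29  [D, B, C are collinear ∩ EC ⟂ DB]
4. C_y = 122/87  [D, B, C are collinear ∩ EC ⟂ DB]
   → C = (-179/29, 122/87)

B = (-527/87, 296/261)
C = (-179/29, 122/87)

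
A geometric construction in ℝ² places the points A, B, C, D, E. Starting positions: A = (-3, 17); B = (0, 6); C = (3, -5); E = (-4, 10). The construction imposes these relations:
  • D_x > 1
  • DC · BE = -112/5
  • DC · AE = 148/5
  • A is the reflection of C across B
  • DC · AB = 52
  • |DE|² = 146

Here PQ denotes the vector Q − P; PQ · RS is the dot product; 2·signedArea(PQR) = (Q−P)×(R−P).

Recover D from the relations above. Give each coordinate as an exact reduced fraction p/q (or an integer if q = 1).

D = (9/5, -3/5)

1. D_x = 9/5  [DC · AE = 148/5 ∩ DC · BE = -112/5]
2. D_y = -3/5  [DC · AE = 148/5 ∩ DC · BE = -112/5]
   → D = (9/5, -3/5)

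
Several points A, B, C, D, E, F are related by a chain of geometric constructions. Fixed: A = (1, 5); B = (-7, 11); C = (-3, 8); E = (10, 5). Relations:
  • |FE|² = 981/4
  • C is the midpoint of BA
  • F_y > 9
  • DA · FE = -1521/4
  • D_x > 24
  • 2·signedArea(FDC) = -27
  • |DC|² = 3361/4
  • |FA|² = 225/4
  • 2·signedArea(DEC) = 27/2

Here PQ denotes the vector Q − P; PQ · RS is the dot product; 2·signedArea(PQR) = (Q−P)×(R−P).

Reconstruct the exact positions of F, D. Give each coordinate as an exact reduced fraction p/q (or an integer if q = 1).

D = (25, 1/2)
F = (-5, 19/2)

1. D_x = 25  [line -3·x + -13·y + 163/2 = 0 ∩ |DC|² = 3361/4]
2. D_y = 1/2  [line -3·x + -13·y + 163/2 = 0 ∩ |DC|² = 3361/4]
   → D = (25, 1/2)
3. F_x = -5  [2·signedArea(FDC) = -27 ∩ DA · FE = -1521/4]
4. F_y = 19/2  [2·signedArea(FDC) = -27 ∩ DA · FE = -1521/4]
   → F = (-5, 19/2)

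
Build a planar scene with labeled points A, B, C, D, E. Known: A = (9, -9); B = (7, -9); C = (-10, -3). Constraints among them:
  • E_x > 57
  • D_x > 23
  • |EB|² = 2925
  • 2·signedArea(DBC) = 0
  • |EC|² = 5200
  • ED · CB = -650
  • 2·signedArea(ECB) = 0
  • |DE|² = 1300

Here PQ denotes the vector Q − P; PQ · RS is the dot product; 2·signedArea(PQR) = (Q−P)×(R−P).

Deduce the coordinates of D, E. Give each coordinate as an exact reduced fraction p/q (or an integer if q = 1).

1. E_x = 58  [line 6·x + 17·y + 111 = 0 ∩ |EB|² = 2925]
2. E_y = -27  [line 6·x + 17·y + 111 = 0 ∩ |EB|² = 2925]
   → E = (58, -27)
3. D_x = 24  [2·signedArea(DBC) = 0 ∩ ED · CB = -650]
4. D_y = -15  [2·signedArea(DBC) = 0 ∩ ED · CB = -650]
   → D = (24, -15)

D = (24, -15)
E = (58, -27)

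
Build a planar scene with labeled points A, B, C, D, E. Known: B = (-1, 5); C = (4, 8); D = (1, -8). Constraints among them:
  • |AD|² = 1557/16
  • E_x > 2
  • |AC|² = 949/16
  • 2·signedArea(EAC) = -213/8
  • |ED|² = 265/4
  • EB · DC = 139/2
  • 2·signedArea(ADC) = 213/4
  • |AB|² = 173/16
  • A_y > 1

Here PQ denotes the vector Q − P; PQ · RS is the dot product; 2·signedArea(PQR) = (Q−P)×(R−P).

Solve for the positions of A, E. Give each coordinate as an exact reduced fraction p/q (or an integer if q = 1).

1. A_x = -1/2  [line -16·x + 3·y + -53/4 = 0 ∩ |AD|² = 1557/16]
2. A_y = 7/4  [line -16·x + 3·y + -53/4 = 0 ∩ |AD|² = 1557/16]
   → A = (-1/2, 7/4)
3. E_x = 5/2  [2·signedArea(EAC) = -213/8 ∩ EB · DC = 139/2]
4. E_y = 0  [2·signedArea(EAC) = -213/8 ∩ EB · DC = 139/2]
   → E = (5/2, 0)

A = (-1/2, 7/4)
E = (5/2, 0)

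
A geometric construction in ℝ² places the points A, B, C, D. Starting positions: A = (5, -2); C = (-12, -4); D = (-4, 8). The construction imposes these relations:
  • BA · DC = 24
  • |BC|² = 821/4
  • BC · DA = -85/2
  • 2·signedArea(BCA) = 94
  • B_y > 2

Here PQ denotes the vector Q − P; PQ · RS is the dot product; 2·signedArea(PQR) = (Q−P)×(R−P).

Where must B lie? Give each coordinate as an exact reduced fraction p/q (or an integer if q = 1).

1. B_x = 1/2  [BC · DA = -85/2 ∩ 2·signedArea(BCA) = 94]
2. B_y = 3  [BC · DA = -85/2 ∩ 2·signedArea(BCA) = 94]
   → B = (1/2, 3)

B = (1/2, 3)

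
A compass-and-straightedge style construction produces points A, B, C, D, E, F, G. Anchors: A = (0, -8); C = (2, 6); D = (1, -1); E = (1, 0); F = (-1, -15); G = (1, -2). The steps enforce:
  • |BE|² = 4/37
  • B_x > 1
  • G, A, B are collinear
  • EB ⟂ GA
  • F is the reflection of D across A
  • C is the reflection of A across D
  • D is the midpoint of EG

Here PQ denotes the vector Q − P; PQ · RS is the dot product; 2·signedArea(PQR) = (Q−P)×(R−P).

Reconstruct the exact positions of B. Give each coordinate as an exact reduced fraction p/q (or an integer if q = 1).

1. B_x = 49/37  [G, A, B are collinear ∩ EB ⟂ GA]
2. B_y = -2/37  [G, A, B are collinear ∩ EB ⟂ GA]
   → B = (49/37, -2/37)

B = (49/37, -2/37)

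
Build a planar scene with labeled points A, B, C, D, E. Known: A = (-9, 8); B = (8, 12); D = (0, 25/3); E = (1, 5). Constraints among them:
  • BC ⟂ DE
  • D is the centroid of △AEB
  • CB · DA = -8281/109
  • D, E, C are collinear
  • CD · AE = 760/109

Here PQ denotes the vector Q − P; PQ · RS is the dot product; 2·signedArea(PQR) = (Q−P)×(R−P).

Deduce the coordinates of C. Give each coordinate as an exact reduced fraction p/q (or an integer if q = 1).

C = (-38/109, 1035/109)

1. C_x = -38/109  [D, E, C are collinear ∩ BC ⟂ DE]
2. C_y = 1035/109  [D, E, C are collinear ∩ BC ⟂ DE]
   → C = (-38/109, 1035/109)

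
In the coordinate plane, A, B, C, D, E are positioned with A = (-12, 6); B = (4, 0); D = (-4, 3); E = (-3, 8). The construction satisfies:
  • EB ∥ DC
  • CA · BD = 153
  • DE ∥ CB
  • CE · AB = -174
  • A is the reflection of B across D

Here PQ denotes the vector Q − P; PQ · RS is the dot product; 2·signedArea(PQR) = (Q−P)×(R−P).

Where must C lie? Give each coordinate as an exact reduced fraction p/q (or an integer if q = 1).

1. C_x = 3  [DE ∥ CB ∩ EB ∥ DC]
2. C_y = -5  [DE ∥ CB ∩ EB ∥ DC]
   → C = (3, -5)

C = (3, -5)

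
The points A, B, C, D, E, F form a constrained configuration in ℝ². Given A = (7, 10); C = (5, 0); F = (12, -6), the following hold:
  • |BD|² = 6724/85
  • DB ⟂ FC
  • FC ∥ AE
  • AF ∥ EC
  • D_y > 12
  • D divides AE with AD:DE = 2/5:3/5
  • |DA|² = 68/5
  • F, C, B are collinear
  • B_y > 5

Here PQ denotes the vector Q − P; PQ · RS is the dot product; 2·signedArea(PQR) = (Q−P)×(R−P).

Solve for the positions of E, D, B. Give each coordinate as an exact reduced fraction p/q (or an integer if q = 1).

B = (-27/17, 96/17)
D = (21/5, 62/5)
E = (0, 16)

1. E_x = 0  [AF ∥ EC ∩ FC ∥ AE]
2. E_y = 16  [AF ∥ EC ∩ FC ∥ AE]
   → E = (0, 16)
3. D_x = 21/5  [D divides AE with AD:DE = 2/5:3/5]
4. D_y = 62/5  [D divides AE with AD:DE = 2/5:3/5]
   → D = (21/5, 62/5)
5. B_x = -27/17  [F, C, B are collinear ∩ DB ⟂ FC]
6. B_y = 96/17  [F, C, B are collinear ∩ DB ⟂ FC]
   → B = (-27/17, 96/17)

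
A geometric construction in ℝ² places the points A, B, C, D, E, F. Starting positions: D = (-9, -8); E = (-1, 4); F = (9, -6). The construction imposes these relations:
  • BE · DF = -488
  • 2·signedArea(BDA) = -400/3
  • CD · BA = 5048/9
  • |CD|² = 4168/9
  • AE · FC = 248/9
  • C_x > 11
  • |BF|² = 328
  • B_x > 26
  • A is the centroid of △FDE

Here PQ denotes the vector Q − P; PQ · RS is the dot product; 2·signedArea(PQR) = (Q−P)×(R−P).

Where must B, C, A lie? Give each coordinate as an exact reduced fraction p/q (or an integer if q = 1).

A = (-1/3, -10/3)
B = (27, -4)
C = (35/3, -2)

1. B_x = 27  [line -18·x + -2·y + 478 = 0 ∩ |BF|² = 328]
2. B_y = -4  [line -18·x + -2·y + 478 = 0 ∩ |BF|² = 328]
   → B = (27, -4)
3. A_x = -1/3  [A is the centroid of △FDE]
4. A_y = -10/3  [A is the centroid of △FDE]
   → A = (-1/3, -10/3)
5. C_x = 35/3  [CD · BA = 5048/9 ∩ AE · FC = 248/9]
6. C_y = -2  [CD · BA = 5048/9 ∩ AE · FC = 248/9]
   → C = (35/3, -2)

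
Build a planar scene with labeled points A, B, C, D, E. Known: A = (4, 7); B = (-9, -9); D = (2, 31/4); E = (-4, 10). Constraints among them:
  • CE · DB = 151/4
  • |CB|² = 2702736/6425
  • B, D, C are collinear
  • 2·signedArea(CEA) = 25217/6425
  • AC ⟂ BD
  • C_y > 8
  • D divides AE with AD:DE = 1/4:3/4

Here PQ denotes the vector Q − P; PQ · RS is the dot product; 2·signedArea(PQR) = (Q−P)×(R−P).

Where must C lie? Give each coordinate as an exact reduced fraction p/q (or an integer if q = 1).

C = (14511/6425, 52323/6425)

1. C_x = 14511/6425  [B, D, C are collinear ∩ AC ⟂ BD]
2. C_y = 52323/6425  [B, D, C are collinear ∩ AC ⟂ BD]
   → C = (14511/6425, 52323/6425)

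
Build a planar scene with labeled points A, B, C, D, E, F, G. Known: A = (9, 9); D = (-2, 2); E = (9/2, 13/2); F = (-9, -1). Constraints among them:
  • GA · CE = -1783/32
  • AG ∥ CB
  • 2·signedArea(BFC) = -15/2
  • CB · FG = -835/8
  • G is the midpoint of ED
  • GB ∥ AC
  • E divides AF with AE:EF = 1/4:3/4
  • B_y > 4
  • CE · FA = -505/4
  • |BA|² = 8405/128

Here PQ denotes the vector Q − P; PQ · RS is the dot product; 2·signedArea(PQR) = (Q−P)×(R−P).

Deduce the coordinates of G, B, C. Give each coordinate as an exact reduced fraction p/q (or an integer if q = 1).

1. G_x = 5/4  [G is the midpoint of ED]
2. G_y = 17/4  [G is the midpoint of ED]
   → G = (5/4, 17/4)
3. C_x = 157/16  [GA · CE = -1783/32 ∩ CE · FA = -505/4]
4. C_y = 153/16  [GA · CE = -1783/32 ∩ CE · FA = -505/4]
   → C = (157/16, 153/16)
5. B_x = 33/16  [2·signedArea(BFC) = -15/2 ∩ AG ∥ CB]
6. B_y = 77/16  [2·signedArea(BFC) = -15/2 ∩ AG ∥ CB]
   → B = (33/16, 77/16)

B = (33/16, 77/16)
C = (157/16, 153/16)
G = (5/4, 17/4)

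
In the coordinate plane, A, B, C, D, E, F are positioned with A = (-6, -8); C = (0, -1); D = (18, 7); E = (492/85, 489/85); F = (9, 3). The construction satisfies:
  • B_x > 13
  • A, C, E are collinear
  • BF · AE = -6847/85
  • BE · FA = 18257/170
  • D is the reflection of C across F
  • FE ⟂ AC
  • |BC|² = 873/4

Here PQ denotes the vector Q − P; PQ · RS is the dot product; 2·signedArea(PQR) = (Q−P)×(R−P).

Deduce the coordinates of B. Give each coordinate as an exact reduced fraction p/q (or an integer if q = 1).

1. B_x = 27/2  [BE · FA = 18257/170 ∩ BF · AE = -6847/85]
2. B_y = 5  [BE · FA = 18257/170 ∩ BF · AE = -6847/85]
   → B = (27/2, 5)

B = (27/2, 5)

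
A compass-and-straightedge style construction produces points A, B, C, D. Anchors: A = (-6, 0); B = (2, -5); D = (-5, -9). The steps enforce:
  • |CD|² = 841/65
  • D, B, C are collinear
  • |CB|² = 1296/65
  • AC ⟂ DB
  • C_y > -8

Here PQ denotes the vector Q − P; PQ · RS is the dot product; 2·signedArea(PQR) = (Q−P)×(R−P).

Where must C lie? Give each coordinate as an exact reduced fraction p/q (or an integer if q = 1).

C = (-122/65, -469/65)

1. C_x = -122/65  [D, B, C are collinear ∩ AC ⟂ DB]
2. C_y = -469/65  [D, B, C are collinear ∩ AC ⟂ DB]
   → C = (-122/65, -469/65)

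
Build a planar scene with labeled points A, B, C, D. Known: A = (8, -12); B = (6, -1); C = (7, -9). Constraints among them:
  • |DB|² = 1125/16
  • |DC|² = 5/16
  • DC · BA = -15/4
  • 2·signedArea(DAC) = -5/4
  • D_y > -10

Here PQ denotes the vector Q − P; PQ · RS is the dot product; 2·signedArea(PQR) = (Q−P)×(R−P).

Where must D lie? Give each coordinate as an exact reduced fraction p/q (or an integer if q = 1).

1. D_x = 15/2  [DC · BA = -15/4 ∩ 2·signedArea(DAC) = -5/4]
2. D_y = -37/4  [DC · BA = -15/4 ∩ 2·signedArea(DAC) = -5/4]
   → D = (15/2, -37/4)

D = (15/2, -37/4)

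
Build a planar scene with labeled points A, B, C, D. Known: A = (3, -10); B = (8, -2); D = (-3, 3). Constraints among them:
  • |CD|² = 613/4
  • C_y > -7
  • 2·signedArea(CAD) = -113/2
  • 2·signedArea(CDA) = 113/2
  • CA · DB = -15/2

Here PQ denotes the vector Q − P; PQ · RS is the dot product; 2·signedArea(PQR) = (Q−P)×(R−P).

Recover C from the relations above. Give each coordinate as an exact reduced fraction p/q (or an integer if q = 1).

C = (11/2, -6)

1. C_x = 11/2  [CA · DB = -15/2 ∩ 2·signedArea(CAD) = -113/2]
2. C_y = -6  [CA · DB = -15/2 ∩ 2·signedArea(CAD) = -113/2]
   → C = (11/2, -6)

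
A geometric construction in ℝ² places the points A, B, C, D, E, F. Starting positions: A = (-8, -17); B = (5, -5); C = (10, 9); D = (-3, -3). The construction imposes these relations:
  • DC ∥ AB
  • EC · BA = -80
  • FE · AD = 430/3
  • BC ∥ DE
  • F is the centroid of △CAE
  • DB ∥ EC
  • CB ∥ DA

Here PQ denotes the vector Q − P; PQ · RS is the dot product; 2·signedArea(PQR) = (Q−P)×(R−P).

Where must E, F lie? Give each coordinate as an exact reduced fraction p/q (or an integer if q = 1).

E = (2, 11)
F = (4/3, 1)

1. E_x = 2  [DB ∥ EC ∩ BC ∥ DE]
2. E_y = 11  [DB ∥ EC ∩ BC ∥ DE]
   → E = (2, 11)
3. F_x = 4/3  [F is the centroid of △CAE]
4. F_y = 1  [F is the centroid of △CAE]
   → F = (4/3, 1)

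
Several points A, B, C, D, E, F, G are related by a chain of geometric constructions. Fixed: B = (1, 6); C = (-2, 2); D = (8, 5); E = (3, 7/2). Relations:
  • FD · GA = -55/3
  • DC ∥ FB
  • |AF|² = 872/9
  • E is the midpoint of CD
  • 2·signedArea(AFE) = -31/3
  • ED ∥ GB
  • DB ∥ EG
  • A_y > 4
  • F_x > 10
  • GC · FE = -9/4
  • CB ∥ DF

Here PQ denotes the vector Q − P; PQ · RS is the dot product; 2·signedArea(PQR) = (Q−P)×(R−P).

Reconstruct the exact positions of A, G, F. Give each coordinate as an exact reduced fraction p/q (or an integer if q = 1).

A = (7/3, 13/3)
F = (11, 9)
G = (-4, 9/2)

1. G_x = -4  [ED ∥ GB ∩ DB ∥ EG]
2. G_y = 9/2  [ED ∥ GB ∩ DB ∥ EG]
   → G = (-4, 9/2)
3. F_x = 11  [DC ∥ FB ∩ CB ∥ DF]
4. F_y = 9  [DC ∥ FB ∩ CB ∥ DF]
   → F = (11, 9)
5. A_x = 7/3  [2·signedArea(AFE) = -31/3 ∩ FD · GA = -55/3]
6. A_y = 13/3  [2·signedArea(AFE) = -31/3 ∩ FD · GA = -55/3]
   → A = (7/3, 13/3)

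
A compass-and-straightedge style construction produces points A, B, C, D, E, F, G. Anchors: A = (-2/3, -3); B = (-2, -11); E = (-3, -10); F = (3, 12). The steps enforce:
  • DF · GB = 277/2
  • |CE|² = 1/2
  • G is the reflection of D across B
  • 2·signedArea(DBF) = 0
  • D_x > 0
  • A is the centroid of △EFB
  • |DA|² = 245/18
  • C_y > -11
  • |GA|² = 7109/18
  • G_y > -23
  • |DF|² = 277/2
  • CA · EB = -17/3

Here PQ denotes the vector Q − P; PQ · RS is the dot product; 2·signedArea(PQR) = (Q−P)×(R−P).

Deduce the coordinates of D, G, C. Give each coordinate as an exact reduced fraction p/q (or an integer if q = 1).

1. D_x = 1/2  [line -23·x + 5·y + 9 = 0 ∩ |DA|² = 245/18]
2. D_y = 1/2  [line -23·x + 5·y + 9 = 0 ∩ |DA|² = 245/18]
   → D = (1/2, 1/2)
3. G_x = -9/2  [G is the reflection of D across B]
4. G_y = -45/2  [G is the reflection of D across B]
   → G = (-9/2, -45/2)
5. C_x = -5/2  [line -1·x + 1·y + 8 = 0 ∩ |CE|² = 1/2]
6. C_y = -21/2  [line -1·x + 1·y + 8 = 0 ∩ |CE|² = 1/2]
   → C = (-5/2, -21/2)

C = (-5/2, -21/2)
D = (1/2, 1/2)
G = (-9/2, -45/2)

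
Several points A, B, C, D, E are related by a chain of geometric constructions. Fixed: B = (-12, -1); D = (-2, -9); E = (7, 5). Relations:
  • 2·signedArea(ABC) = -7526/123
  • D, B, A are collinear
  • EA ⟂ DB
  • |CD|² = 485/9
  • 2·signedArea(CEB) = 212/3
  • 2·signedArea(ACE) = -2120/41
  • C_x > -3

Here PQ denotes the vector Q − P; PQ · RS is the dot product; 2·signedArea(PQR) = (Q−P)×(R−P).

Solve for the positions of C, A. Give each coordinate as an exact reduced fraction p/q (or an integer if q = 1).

1. C_x = -7/3  [line 6·x + -19·y + -53/3 = 0 ∩ |CD|² = 485/9]
2. C_y = -5/3  [line 6·x + -19·y + -53/3 = 0 ∩ |CD|² = 485/9]
   → C = (-7/3, -5/3)
3. A_x = -137/41  [D, B, A are collinear ∩ EA ⟂ DB]
4. A_y = -325/41  [D, B, A are collinear ∩ EA ⟂ DB]
   → A = (-137/41, -325/41)

A = (-137/41, -325/41)
C = (-7/3, -5/3)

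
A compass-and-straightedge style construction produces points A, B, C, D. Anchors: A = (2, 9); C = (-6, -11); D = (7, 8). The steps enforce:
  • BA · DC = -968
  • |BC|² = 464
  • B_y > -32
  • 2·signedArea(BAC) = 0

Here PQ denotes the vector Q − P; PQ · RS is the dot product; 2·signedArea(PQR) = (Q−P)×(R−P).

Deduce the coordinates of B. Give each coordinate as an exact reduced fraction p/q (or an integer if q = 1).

B = (-14, -31)

1. B_x = -14  [2·signedArea(BAC) = 0 ∩ BA · DC = -968]
2. B_y = -31  [2·signedArea(BAC) = 0 ∩ BA · DC = -968]
   → B = (-14, -31)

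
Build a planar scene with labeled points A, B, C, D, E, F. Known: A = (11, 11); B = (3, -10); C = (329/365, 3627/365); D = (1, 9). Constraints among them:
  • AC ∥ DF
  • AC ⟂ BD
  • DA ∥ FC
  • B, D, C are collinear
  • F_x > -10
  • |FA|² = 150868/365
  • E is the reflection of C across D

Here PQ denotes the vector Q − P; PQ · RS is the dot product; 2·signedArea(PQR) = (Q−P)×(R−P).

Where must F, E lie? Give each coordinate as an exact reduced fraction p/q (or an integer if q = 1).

1. F_x = -3321/365  [DA ∥ FC ∩ AC ∥ DF]
2. F_y = 2897/365  [DA ∥ FC ∩ AC ∥ DF]
   → F = (-3321/365, 2897/365)
3. E_x = 401/365  [E is the reflection of C across D]
4. E_y = 2943/365  [E is the reflection of C across D]
   → E = (401/365, 2943/365)

E = (401/365, 2943/365)
F = (-3321/365, 2897/365)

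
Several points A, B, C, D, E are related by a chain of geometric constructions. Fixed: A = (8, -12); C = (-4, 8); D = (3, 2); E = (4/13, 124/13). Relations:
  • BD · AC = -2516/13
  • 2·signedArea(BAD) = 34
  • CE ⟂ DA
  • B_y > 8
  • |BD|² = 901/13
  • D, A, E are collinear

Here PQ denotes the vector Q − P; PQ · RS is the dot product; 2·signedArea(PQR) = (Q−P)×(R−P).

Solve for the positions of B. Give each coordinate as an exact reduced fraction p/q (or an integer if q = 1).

B = (-24/13, 114/13)

1. B_x = -24/13  [BD · AC = -2516/13 ∩ 2·signedArea(BAD) = 34]
2. B_y = 114/13  [BD · AC = -2516/13 ∩ 2·signedArea(BAD) = 34]
   → B = (-24/13, 114/13)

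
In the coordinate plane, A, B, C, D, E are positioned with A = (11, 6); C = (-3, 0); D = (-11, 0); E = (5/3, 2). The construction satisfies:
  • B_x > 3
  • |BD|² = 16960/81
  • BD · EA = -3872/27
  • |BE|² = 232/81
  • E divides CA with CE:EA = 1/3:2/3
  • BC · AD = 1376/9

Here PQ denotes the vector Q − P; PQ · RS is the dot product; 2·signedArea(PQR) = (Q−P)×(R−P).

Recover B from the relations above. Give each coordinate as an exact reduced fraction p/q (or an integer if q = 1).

B = (29/9, 8/3)

1. B_x = 29/9  [BC · AD = 1376/9 ∩ BD · EA = -3872/27]
2. B_y = 8/3  [BC · AD = 1376/9 ∩ BD · EA = -3872/27]
   → B = (29/9, 8/3)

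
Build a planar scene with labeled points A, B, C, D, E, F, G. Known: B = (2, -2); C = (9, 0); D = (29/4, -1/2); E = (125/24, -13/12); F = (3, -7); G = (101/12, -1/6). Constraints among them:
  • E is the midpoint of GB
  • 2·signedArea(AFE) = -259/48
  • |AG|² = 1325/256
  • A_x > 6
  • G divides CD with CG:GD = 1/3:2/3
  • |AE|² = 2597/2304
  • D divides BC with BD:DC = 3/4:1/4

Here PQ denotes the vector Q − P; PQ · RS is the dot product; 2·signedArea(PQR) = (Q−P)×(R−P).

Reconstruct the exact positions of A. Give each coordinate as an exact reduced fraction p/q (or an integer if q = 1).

A = (299/48, -19/24)

1. A_x = 299/48  [line -71/12·x + 53/24·y + 1853/48 = 0 ∩ |AE|² = 2597/2304]
2. A_y = -19/24  [line -71/12·x + 53/24·y + 1853/48 = 0 ∩ |AE|² = 2597/2304]
   → A = (299/48, -19/24)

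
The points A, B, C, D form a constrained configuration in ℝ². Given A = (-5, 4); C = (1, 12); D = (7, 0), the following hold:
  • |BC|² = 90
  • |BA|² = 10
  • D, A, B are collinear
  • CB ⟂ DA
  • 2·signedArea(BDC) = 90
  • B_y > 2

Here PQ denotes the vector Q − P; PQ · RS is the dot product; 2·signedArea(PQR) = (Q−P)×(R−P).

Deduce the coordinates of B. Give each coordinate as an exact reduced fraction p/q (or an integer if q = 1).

1. B_x = -2  [D, A, B are collinear ∩ CB ⟂ DA]
2. B_y = 3  [D, A, B are collinear ∩ CB ⟂ DA]
   → B = (-2, 3)

B = (-2, 3)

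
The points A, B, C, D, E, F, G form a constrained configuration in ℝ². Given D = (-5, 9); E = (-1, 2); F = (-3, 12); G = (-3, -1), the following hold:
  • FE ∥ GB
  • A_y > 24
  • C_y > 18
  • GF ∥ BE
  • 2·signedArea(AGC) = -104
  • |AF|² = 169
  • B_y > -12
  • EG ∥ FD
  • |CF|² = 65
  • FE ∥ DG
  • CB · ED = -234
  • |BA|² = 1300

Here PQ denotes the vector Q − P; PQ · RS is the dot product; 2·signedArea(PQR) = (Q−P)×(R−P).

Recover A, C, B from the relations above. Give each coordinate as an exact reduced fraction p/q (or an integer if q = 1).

1. B_x = -1  [GF ∥ BE ∩ FE ∥ GB]
2. B_y = -11  [GF ∥ BE ∩ FE ∥ GB]
   → B = (-1, -11)
3. C_x = -7  [line 4·x + -7·y + 161 = 0 ∩ |CF|² = 65]
4. C_y = 19  [line 4·x + -7·y + 161 = 0 ∩ |CF|² = 65]
   → C = (-7, 19)
5. A_x = -3  [line -20·x + -4·y + 40 = 0 ∩ |AF|² = 169]
6. A_y = 25  [line -20·x + -4·y + 40 = 0 ∩ |AF|² = 169]
   → A = (-3, 25)

A = (-3, 25)
B = (-1, -11)
C = (-7, 19)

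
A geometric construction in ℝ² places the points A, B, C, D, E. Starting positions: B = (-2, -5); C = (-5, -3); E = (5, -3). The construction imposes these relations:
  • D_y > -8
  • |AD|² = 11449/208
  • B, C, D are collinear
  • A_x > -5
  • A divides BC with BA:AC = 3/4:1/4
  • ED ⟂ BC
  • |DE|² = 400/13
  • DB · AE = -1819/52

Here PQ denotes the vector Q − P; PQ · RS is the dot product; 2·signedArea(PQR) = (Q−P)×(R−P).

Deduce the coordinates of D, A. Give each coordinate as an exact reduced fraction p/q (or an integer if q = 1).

1. D_x = 25/13  [B, C, D are collinear ∩ ED ⟂ BC]
2. D_y = -99/13  [B, C, D are collinear ∩ ED ⟂ BC]
   → D = (25/13, -99/13)
3. A_x = -17/4  [A divides BC with BA:AC = 3/4:1/4]
4. A_y = -7/2  [A divides BC with BA:AC = 3/4:1/4]
   → A = (-17/4, -7/2)

A = (-17/4, -7/2)
D = (25/13, -99/13)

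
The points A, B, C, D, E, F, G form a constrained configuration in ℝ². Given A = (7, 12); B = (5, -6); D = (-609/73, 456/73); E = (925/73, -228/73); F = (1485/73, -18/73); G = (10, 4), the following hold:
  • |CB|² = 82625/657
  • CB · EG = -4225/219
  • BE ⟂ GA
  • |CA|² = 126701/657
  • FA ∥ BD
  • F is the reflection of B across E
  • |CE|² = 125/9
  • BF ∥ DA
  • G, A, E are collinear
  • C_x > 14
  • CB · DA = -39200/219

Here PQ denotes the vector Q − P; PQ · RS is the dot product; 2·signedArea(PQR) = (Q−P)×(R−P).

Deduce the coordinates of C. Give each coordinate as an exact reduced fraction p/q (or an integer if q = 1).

C = (3140/219, 46/219)

1. C_x = 3140/219  [CB · DA = -39200/219 ∩ CB · EG = -4225/219]
2. C_y = 46/219  [CB · DA = -39200/219 ∩ CB · EG = -4225/219]
   → C = (3140/219, 46/219)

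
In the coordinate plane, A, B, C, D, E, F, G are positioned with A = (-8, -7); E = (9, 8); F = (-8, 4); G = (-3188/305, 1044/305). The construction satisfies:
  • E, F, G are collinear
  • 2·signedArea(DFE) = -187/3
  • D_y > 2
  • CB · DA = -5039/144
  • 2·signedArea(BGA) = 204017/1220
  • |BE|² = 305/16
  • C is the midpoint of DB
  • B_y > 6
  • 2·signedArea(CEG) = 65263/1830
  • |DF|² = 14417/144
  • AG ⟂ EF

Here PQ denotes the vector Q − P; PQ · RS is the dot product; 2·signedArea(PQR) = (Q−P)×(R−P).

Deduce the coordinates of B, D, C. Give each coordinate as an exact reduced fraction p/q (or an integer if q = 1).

B = (19/4, 7)
C = (10/3, 29/6)
D = (23/12, 8/3)

1. B_x = 19/4  [line 3179/305·x + 748/305·y + -16269/244 = 0 ∩ |BE|² = 305/16]
2. B_y = 7  [line 3179/305·x + 748/305·y + -16269/244 = 0 ∩ |BE|² = 305/16]
   → B = (19/4, 7)
3. D_x = 23/12  [line -4·x + 17·y + -113/3 = 0 ∩ |DF|² = 14417/144]
4. D_y = 8/3  [line -4·x + 17·y + -113/3 = 0 ∩ |DF|² = 14417/144]
   → D = (23/12, 8/3)
5. C_x = 10/3  [C is the midpoint of DB]
6. C_y = 29/6  [C is the midpoint of DB]
   → C = (10/3, 29/6)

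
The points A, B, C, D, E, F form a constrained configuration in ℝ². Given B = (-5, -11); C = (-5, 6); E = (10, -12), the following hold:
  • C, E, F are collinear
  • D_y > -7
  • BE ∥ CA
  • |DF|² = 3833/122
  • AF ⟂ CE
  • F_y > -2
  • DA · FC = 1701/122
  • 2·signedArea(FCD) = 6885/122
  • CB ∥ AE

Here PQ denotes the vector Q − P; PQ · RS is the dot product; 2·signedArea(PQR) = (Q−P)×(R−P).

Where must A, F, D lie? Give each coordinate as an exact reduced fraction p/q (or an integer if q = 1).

1. A_x = 10  [CB ∥ AE ∩ BE ∥ CA]
2. A_y = 5  [CB ∥ AE ∩ BE ∥ CA]
   → A = (10, 5)
3. F_x = 100/61  [C, E, F are collinear ∩ AF ⟂ CE]
4. F_y = -120/61  [C, E, F are collinear ∩ AF ⟂ CE]
   → F = (100/61, -120/61)
5. D_x = -205/122  [DA · FC = 1701/122 ∩ 2·signedArea(FCD) = 6885/122]
6. D_y = -791/122  [DA · FC = 1701/122 ∩ 2·signedArea(FCD) = 6885/122]
   → D = (-205/122, -791/122)

A = (10, 5)
D = (-205/122, -791/122)
F = (100/61, -120/61)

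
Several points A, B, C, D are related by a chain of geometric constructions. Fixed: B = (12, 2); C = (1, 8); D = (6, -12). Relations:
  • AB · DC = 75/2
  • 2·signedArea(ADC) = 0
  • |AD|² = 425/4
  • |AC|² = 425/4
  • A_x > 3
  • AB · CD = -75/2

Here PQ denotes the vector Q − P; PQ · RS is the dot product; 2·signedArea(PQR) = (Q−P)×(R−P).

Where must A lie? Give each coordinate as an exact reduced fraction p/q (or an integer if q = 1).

A = (7/2, -2)

1. A_x = 7/2  [2·signedArea(ADC) = 0 ∩ AB · CD = -75/2]
2. A_y = -2  [2·signedArea(ADC) = 0 ∩ AB · CD = -75/2]
   → A = (7/2, -2)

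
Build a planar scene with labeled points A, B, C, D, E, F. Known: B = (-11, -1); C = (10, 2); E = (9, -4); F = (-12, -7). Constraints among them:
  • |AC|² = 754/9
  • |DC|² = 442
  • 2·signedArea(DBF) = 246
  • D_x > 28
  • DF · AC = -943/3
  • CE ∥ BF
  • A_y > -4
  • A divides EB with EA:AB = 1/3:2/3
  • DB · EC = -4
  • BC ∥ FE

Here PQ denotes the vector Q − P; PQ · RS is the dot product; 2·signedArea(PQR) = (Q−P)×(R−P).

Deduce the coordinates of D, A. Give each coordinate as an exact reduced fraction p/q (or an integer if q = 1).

1. D_x = 29  [2·signedArea(DBF) = 246 ∩ DB · EC = -4]
2. D_y = -7  [2·signedArea(DBF) = 246 ∩ DB · EC = -4]
   → D = (29, -7)
3. A_x = 7/3  [DF · AC = -943/3 ∩ A divides EB with EA:AB = 1/3:2/3]
4. A_y = -3  [DF · AC = -943/3 ∩ A divides EB with EA:AB = 1/3:2/3]
   → A = (7/3, -3)

A = (7/3, -3)
D = (29, -7)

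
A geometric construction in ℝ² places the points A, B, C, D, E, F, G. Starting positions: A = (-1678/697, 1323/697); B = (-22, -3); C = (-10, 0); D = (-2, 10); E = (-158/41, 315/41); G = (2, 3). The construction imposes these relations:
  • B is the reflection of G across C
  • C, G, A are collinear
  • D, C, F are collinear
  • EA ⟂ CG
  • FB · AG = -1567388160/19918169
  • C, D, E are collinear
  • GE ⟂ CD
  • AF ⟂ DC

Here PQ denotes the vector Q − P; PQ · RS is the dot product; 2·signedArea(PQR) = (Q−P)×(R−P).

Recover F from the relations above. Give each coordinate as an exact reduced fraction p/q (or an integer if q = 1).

F = (-174638/28577, 138915/28577)

1. F_x = -174638/28577  [D, C, F are collinear ∩ AF ⟂ DC]
2. F_y = 138915/28577  [D, C, F are collinear ∩ AF ⟂ DC]
   → F = (-174638/28577, 138915/28577)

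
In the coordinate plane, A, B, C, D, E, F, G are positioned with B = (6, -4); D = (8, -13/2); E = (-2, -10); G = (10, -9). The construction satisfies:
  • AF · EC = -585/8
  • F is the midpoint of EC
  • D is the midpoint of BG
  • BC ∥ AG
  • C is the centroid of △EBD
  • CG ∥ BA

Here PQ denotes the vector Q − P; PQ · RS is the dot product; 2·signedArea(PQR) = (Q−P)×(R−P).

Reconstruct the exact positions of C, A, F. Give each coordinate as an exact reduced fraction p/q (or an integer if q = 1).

A = (12, -37/6)
C = (4, -41/6)
F = (1, -101/12)

1. C_x = 4  [C is the centroid of △EBD]
2. C_y = -41/6  [C is the centroid of △EBD]
   → C = (4, -41/6)
3. A_x = 12  [BC ∥ AG ∩ CG ∥ BA]
4. A_y = -37/6  [BC ∥ AG ∩ CG ∥ BA]
   → A = (12, -37/6)
5. F_x = 1  [F is the midpoint of EC]
6. F_y = -101/12  [F is the midpoint of EC]
   → F = (1, -101/12)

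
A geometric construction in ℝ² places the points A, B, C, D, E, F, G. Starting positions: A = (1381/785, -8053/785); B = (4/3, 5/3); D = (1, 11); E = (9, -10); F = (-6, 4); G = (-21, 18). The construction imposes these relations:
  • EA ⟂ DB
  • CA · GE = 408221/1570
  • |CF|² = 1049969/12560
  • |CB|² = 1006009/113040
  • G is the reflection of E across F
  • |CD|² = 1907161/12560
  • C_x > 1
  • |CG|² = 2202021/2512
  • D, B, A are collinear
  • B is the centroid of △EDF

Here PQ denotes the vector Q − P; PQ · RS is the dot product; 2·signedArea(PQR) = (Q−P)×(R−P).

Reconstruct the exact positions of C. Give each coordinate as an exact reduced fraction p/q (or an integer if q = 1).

C = (4521/3140, -1032/785)

1. C_x = 4521/3140  [line -30·x + 28·y + 125607/1570 = 0 ∩ |CF|² = 1049969/12560]
2. C_y = -1032/785  [line -30·x + 28·y + 125607/1570 = 0 ∩ |CF|² = 1049969/12560]
   → C = (4521/3140, -1032/785)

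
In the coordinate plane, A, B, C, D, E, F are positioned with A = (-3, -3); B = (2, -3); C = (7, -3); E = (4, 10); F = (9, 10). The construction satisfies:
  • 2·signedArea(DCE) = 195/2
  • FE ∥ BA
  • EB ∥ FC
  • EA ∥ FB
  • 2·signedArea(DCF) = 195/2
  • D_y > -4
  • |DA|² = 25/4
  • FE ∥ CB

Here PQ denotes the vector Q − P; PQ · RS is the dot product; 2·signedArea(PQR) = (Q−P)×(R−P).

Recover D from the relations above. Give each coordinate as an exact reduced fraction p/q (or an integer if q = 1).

1. D_x = -1/2  [2·signedArea(DCE) = 195/2 ∩ 2·signedArea(DCF) = 195/2]
2. D_y = -3  [2·signedArea(DCE) = 195/2 ∩ 2·signedArea(DCF) = 195/2]
   → D = (-1/2, -3)

D = (-1/2, -3)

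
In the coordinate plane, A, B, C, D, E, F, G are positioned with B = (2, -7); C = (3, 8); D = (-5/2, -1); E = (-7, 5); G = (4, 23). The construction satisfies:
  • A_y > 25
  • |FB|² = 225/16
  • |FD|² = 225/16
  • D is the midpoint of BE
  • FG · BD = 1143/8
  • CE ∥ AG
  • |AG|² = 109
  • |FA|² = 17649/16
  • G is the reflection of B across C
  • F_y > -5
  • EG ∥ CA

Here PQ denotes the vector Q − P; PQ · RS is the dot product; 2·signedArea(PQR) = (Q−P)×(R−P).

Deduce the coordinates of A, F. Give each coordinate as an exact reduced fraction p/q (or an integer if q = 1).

1. A_x = 14  [CE ∥ AG ∩ EG ∥ CA]
2. A_y = 26  [CE ∥ AG ∩ EG ∥ CA]
   → A = (14, 26)
3. F_x = -1/4  [line 9/2·x + -6·y + -183/8 = 0 ∩ |FB|² = 225/16]
4. F_y = -4  [line 9/2·x + -6·y + -183/8 = 0 ∩ |FB|² = 225/16]
   → F = (-1/4, -4)

A = (14, 26)
F = (-1/4, -4)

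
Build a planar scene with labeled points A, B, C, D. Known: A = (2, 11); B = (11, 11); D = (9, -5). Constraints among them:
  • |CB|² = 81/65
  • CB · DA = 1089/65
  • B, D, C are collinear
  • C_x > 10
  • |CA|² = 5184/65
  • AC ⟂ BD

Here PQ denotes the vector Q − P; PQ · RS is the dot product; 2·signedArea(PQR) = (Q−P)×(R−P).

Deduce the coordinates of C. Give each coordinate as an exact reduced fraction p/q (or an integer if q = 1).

1. C_x = 706/65  [B, D, C are collinear ∩ AC ⟂ BD]
2. C_y = 643/65  [B, D, C are collinear ∩ AC ⟂ BD]
   → C = (706/65, 643/65)

C = (706/65, 643/65)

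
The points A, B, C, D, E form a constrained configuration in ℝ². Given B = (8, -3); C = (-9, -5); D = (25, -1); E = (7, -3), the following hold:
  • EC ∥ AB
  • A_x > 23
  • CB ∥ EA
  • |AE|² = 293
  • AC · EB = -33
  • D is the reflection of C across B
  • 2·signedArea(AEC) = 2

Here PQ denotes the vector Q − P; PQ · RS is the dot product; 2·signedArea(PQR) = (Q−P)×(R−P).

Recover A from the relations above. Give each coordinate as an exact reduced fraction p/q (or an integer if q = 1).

1. A_x = 24  [EC ∥ AB ∩ CB ∥ EA]
2. A_y = -1  [EC ∥ AB ∩ CB ∥ EA]
   → A = (24, -1)

A = (24, -1)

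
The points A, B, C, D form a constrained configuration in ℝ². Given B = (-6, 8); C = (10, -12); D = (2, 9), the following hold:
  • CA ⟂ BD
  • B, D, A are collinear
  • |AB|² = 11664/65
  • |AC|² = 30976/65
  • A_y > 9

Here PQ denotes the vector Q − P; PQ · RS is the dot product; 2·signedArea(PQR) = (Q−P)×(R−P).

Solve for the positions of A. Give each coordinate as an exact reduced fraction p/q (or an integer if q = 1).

A = (474/65, 628/65)

1. A_x = 474/65  [B, D, A are collinear ∩ CA ⟂ BD]
2. A_y = 628/65  [B, D, A are collinear ∩ CA ⟂ BD]
   → A = (474/65, 628/65)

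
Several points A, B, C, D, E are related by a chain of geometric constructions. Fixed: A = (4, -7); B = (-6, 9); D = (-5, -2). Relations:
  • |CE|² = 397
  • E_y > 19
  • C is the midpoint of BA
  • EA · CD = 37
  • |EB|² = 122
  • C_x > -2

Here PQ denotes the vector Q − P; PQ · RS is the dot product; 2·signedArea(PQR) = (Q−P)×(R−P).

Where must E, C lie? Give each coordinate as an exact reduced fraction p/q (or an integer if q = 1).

C = (-1, 1)
E = (-7, 20)

1. C_x = -1  [C is the midpoint of BA]
2. C_y = 1  [C is the midpoint of BA]
   → C = (-1, 1)
3. E_x = -7  [line 4·x + 3·y + -32 = 0 ∩ |EB|² = 122]
4. E_y = 20  [line 4·x + 3·y + -32 = 0 ∩ |EB|² = 122]
   → E = (-7, 20)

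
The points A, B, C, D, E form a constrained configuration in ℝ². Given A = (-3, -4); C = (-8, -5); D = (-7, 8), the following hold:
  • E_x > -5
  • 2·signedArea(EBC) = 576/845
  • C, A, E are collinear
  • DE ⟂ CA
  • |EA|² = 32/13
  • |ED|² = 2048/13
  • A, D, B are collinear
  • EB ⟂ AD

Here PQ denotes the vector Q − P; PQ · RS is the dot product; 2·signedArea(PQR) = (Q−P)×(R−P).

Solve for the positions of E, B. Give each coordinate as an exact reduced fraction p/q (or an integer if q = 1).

B = (-199/65, -248/65)
E = (-59/13, -56/13)

1. E_x = -59/13  [C, A, E are collinear ∩ DE ⟂ CA]
2. E_y = -56/13  [C, A, E are collinear ∩ DE ⟂ CA]
   → E = (-59/13, -56/13)
3. B_x = -199/65  [A, D, B are collinear ∩ EB ⟂ AD]
4. B_y = -248/65  [A, D, B are collinear ∩ EB ⟂ AD]
   → B = (-199/65, -248/65)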